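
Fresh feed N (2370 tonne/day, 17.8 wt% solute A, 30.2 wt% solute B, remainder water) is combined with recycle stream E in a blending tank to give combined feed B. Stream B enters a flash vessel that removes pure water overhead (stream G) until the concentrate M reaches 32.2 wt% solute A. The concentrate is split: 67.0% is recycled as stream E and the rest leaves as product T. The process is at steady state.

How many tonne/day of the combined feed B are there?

Overall solute A balance (none leaves overhead): solute A in fresh feed = solute A in product, i.e. 2370×0.178 = (1−0.670)·M·0.322.
M = 421.86/(0.322×0.330) = 3970.1 tonne/day.
Recycle E = 0.670×3970.1 = 2659.9 tonne/day.
Combined feed B = 2370 + 2659.9 = 5029.9 tonne/day.

5030 tonne/day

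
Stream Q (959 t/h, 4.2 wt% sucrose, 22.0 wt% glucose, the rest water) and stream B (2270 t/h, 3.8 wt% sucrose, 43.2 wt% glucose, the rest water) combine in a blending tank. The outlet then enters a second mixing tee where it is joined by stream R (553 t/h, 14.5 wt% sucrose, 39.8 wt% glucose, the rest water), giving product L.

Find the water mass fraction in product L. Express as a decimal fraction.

0.5721

Overall, product flow = 3782 t/h.
water in = 959×0.738 + 2270×0.530 + 553×0.457 = 2163.6 t/h.
water fraction in L = 0.5721.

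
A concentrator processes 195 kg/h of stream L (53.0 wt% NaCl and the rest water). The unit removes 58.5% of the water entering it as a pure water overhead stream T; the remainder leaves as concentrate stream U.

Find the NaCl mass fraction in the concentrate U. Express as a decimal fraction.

0.731

NaCl is not removed: 195×0.530 = 103.35 kg/h of NaCl enters U.
water entering = 195×0.470 = 91.65 kg/h; overhead removed = 0.585×91.65 = 53.615 kg/h.
Concentrate = 195 − 53.615 = 141.38 kg/h.
Mass fraction = 103.35/141.38 = 0.731.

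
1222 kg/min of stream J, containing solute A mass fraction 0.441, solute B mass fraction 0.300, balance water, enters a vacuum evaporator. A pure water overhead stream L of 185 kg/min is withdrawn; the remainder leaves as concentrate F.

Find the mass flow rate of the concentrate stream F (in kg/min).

1037 kg/min

Concentrate = 1222 − 185 = 1037 kg/min.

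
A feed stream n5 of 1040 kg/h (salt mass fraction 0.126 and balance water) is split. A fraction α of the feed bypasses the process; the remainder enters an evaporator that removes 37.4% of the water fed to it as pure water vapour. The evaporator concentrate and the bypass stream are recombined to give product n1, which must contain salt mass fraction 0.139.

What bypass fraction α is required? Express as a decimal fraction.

0.714

All 1040×0.126 = 131.04 kg/h of salt reaches n1, so n1 = 131.04/0.139 = 942.73 kg/h and vapour = 97.266 kg/h.
The evaporator receives (1−α)·1040 of feed at 0.874 water and removes 0.374 of that water:
0.374×0.874×(1−α)×1040 = 97.266
(1−α) = 97.266/339.95 = 0.2861;  α = 0.7139.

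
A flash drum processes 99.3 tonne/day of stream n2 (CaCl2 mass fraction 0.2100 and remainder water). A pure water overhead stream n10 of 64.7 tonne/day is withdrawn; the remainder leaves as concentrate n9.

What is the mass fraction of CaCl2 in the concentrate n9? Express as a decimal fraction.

0.6027

CaCl2 is not removed: 99.3×0.210 = 20.853 tonne/day of CaCl2 enters n9.
Concentrate = 99.3 − 64.7 = 34.6 tonne/day.
Mass fraction = 20.853/34.6 = 0.6027.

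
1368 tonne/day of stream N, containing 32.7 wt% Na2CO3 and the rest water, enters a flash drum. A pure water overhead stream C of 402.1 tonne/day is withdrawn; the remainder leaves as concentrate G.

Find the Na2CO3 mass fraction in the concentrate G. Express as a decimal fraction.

Na2CO3 is not removed: 1368×0.327 = 447.34 tonne/day of Na2CO3 enters G.
Concentrate = 1368 − 402.1 = 965.9 tonne/day.
Mass fraction = 447.34/965.9 = 0.463.

0.463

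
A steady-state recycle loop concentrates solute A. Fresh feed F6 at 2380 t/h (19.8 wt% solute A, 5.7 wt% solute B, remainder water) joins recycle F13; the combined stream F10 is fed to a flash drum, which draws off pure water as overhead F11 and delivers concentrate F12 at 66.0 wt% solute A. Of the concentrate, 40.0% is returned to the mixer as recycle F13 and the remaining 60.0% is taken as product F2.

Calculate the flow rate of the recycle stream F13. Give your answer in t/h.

476 t/h

Overall solute A balance (none leaves overhead): solute A in fresh feed = solute A in product, i.e. 2380×0.198 = (1−0.400)·F12·0.660.
F12 = 471.24/(0.660×0.600) = 1190 t/h.
Recycle F13 = 0.400×1190 = 476 t/h.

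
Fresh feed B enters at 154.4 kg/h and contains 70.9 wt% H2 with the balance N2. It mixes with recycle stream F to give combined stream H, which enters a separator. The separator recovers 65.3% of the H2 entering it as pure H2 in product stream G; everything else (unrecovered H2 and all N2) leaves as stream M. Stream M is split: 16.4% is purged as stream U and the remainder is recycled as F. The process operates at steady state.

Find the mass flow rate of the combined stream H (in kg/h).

N2 enters only via B and leaves only via the purge: 154.4×0.291 = 0.164×(N2 in M), and the separator passes all N2, so N2 in H = N2 in M = 273.97 kg/h.
H2 in H: m_A = 154.4×0.709 + (1−0.164)·(1−0.653)·m_A, so m_A = 109.47/0.7099 = 154.2 kg/h.
H = 154.2 + 273.97 = 428.17 kg/h.

428.2 kg/h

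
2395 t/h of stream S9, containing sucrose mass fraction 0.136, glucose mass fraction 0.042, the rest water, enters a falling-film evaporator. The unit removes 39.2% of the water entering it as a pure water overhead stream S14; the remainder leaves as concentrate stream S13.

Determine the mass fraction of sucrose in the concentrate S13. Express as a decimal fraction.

0.201

sucrose is not removed: 2395×0.136 = 325.72 t/h of sucrose enters S13.
water entering = 2395×0.822 = 1968.7 t/h; overhead removed = 0.392×1968.7 = 771.73 t/h.
Concentrate = 2395 − 771.73 = 1623.3 t/h.
Mass fraction = 325.72/1623.3 = 0.201.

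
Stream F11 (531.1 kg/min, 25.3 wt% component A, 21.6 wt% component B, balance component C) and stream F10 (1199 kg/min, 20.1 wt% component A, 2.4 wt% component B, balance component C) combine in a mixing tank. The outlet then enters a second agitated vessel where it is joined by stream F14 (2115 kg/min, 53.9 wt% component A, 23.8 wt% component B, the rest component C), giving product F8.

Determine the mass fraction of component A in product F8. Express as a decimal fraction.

Overall, product flow = 3845.1 kg/min.
component A in = 531.1×0.253 + 1199×0.201 + 2115×0.539 = 1515.4 kg/min.
component A fraction in F8 = 0.394.

0.394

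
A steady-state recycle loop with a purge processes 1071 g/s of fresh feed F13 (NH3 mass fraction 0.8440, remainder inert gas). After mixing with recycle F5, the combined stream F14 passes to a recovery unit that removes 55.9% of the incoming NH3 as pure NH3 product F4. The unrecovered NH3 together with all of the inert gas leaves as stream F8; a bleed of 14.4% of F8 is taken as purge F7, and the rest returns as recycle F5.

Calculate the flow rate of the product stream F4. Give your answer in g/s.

NH3 in F14: m_A = 1071×0.844 + (1−0.144)·(1−0.559)·m_A, so m_A = 903.92/0.6225 = 1452.1 g/s.
Product F4 = 0.559×1452.1 = 811.71 g/s.

811.7 g/s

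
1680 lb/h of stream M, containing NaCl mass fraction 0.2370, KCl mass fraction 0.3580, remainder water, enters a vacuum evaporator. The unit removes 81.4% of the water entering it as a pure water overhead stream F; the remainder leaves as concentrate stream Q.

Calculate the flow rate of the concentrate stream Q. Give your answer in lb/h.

water entering = 1680×0.405 = 680.4 lb/h; overhead removed = 0.814×680.4 = 553.85 lb/h.
Concentrate = 1680 − 553.85 = 1126.2 lb/h.

1126 lb/h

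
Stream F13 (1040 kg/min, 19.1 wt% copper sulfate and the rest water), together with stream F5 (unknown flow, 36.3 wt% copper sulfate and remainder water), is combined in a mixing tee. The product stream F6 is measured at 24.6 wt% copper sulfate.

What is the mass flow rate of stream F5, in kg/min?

488.9 kg/min

Let F5 be the unknown flow. Total out = 1040 + F5.
copper sulfate balance: 198.64 + 0.363·F5 = 0.246·(1040 + F5)
(0.363 − 0.246)·F5 = 0.246×1040 − 198.64 = 57.2
F5 = 57.2 / 0.117 = 488.89 kg/min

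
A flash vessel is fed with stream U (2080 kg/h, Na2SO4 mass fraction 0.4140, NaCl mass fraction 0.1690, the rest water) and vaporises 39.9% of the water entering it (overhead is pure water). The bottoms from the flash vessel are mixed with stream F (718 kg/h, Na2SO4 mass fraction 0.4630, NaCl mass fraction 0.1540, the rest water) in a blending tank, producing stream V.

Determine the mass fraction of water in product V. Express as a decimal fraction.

Vapour removed = 0.399×0.417×2080 = 346.08 kg/h; concentrate = 1733.9 kg/h.
water reaching the mixer = 521.28 (from concentrate) + 718×0.383 = 796.28 kg/h.
Product flow = 1733.9 + 718 = 2451.9 kg/h; water fraction = 0.3248.

0.3248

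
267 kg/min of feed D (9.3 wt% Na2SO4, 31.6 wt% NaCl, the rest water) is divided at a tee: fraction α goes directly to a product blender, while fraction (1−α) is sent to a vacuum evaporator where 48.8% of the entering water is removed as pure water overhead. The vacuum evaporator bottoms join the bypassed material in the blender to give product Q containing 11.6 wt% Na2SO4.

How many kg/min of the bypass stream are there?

All 267×0.093 = 24.831 kg/min of Na2SO4 reaches Q, so Q = 24.831/0.116 = 214.06 kg/min and vapour = 52.94 kg/min.
The evaporator receives (1−α)·267 of feed at 0.591 water and removes 0.488 of that water:
0.488×0.591×(1−α)×267 = 52.94
(1−α) = 52.94/77.005 = 0.6875;  α = 0.3125.
Bypass flow = 0.3125×267 = 83.442 kg/min.

83.44 kg/min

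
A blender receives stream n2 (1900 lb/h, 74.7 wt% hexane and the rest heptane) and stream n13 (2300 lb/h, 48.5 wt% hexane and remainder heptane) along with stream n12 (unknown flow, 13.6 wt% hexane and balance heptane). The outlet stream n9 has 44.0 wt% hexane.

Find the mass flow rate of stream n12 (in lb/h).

2259 lb/h

Let n12 be the unknown flow. Total out = 4200 + n12.
hexane balance: 2534.8 + 0.136·n12 = 0.440·(4200 + n12)
(0.136 − 0.440)·n12 = 0.440×4200 − 2534.8 = -686.8
n12 = -686.8 / -0.304 = 2259.2 lb/h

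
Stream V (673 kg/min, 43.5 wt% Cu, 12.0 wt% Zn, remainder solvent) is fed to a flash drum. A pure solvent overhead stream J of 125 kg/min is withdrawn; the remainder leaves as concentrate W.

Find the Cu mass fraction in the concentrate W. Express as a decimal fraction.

0.5342

Cu is not removed: 673×0.435 = 292.75 kg/min of Cu enters W.
Concentrate = 673 − 125 = 548 kg/min.
Mass fraction = 292.75/548 = 0.5342.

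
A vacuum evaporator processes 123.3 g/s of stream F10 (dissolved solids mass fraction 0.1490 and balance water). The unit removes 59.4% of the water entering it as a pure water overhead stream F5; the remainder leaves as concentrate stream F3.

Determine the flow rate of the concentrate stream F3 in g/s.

60.97 g/s

water entering = 123.3×0.851 = 104.93 g/s; overhead removed = 0.594×104.93 = 62.327 g/s.
Concentrate = 123.3 − 62.327 = 60.973 g/s.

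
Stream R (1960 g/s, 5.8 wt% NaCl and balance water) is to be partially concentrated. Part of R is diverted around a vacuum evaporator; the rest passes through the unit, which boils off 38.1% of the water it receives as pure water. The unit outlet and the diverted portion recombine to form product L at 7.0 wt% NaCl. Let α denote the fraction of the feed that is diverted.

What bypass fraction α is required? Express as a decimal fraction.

0.522

All 1960×0.058 = 113.68 g/s of NaCl reaches L, so L = 113.68/0.070 = 1624 g/s and vapour = 336 g/s.
The evaporator receives (1−α)·1960 of feed at 0.942 water and removes 0.381 of that water:
0.381×0.942×(1−α)×1960 = 336
(1−α) = 336/703.45 = 0.4776;  α = 0.5224.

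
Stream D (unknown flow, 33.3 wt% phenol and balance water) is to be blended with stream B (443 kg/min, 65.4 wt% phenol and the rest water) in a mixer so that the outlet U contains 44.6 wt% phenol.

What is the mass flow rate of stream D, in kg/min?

Let D be the unknown flow. Total out = 443 + D.
phenol balance: 289.72 + 0.333·D = 0.446·(443 + D)
(0.333 − 0.446)·D = 0.446×443 − 289.72 = -92.144
D = -92.144 / -0.113 = 815.43 kg/min

815.4 kg/min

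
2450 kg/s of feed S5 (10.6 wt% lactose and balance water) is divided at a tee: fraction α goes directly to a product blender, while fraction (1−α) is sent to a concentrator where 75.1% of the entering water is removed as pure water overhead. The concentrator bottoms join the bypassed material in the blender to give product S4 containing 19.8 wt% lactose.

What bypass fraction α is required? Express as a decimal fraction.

All 2450×0.106 = 259.7 kg/s of lactose reaches S4, so S4 = 259.7/0.198 = 1311.6 kg/s and vapour = 1138.4 kg/s.
The evaporator receives (1−α)·2450 of feed at 0.894 water and removes 0.751 of that water:
0.751×0.894×(1−α)×2450 = 1138.4
(1−α) = 1138.4/1644.9 = 0.6921;  α = 0.3079.

0.308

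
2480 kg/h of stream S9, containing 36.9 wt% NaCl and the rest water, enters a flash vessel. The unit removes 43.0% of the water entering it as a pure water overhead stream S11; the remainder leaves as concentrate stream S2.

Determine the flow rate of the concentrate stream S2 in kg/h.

1807 kg/h

water entering = 2480×0.631 = 1564.9 kg/h; overhead removed = 0.430×1564.9 = 672.9 kg/h.
Concentrate = 2480 − 672.9 = 1807.1 kg/h.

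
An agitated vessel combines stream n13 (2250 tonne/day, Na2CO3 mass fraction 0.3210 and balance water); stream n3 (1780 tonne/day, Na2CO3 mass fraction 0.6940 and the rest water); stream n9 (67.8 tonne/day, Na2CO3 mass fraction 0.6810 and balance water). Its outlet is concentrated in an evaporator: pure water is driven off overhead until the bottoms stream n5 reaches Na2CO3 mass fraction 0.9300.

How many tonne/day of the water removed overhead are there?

Na2CO3 entering = 2250×0.321 + 1780×0.694 + 67.8×0.681 = 2003.7 tonne/day.
All Na2CO3 reports to n5, so n5 = 2003.7/0.930 = 2154.6 tonne/day.
Total feed = 4097.8 tonne/day; overhead = 4097.8 − 2154.6 = 1943.2 tonne/day.

1943 tonne/day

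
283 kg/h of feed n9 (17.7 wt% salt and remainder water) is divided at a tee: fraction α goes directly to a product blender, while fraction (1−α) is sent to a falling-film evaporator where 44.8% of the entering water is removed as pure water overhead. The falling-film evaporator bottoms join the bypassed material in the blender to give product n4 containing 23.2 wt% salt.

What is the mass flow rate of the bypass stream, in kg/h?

101 kg/h

All 283×0.177 = 50.091 kg/h of salt reaches n4, so n4 = 50.091/0.232 = 215.91 kg/h and vapour = 67.091 kg/h.
The evaporator receives (1−α)·283 of feed at 0.823 water and removes 0.448 of that water:
0.448×0.823×(1−α)×283 = 67.091
(1−α) = 67.091/104.34 = 0.6430;  α = 0.3570.
Bypass flow = 0.3570×283 = 101.04 kg/h.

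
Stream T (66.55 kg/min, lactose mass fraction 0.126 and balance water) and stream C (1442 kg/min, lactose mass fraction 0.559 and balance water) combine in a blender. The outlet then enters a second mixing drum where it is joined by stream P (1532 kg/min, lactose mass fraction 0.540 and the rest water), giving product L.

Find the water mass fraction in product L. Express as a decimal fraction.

Overall, product flow = 3040.6 kg/min.
water in = 66.55×0.874 + 1442×0.441 + 1532×0.460 = 1398.8 kg/min.
water fraction in L = 0.460.

0.460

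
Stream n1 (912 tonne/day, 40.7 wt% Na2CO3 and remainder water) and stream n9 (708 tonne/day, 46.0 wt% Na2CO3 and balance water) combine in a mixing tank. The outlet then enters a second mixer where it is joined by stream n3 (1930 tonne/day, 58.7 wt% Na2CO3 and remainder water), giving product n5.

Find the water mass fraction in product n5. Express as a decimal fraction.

Overall, product flow = 3550 tonne/day.
water in = 912×0.593 + 708×0.540 + 1930×0.413 = 1720.2 tonne/day.
water fraction in n5 = 0.4846.

0.4846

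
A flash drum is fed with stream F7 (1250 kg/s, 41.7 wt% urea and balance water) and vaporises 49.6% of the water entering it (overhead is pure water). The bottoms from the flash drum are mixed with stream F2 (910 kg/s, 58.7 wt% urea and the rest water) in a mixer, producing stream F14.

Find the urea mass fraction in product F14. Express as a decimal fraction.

Vapour removed = 0.496×0.583×1250 = 361.46 kg/s; concentrate = 888.54 kg/s.
urea reaching the mixer = 521.25 (from concentrate) + 910×0.587 = 1055.4 kg/s.
Product flow = 888.54 + 910 = 1798.5 kg/s; urea fraction = 0.587.

0.587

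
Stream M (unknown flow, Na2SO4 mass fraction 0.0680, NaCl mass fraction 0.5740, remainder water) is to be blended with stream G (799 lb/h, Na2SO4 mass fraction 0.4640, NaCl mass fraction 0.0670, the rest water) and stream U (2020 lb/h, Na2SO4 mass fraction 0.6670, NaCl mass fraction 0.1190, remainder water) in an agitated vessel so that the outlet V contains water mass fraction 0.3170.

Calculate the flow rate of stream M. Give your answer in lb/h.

Let M be the unknown flow. Total out = 2819 + M.
water balance: 807.01 + 0.358·M = 0.317·(2819 + M)
(0.358 − 0.317)·M = 0.317×2819 − 807.01 = 86.612
M = 86.612 / 0.041 = 2112.5 lb/h

2112 lb/h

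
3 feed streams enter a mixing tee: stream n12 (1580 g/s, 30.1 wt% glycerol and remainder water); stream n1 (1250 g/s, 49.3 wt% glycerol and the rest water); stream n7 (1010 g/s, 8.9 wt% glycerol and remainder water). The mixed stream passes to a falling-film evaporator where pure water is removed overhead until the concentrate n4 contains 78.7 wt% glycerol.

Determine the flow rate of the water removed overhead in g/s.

2338 g/s

glycerol entering = 1580×0.301 + 1250×0.493 + 1010×0.089 = 1181.7 g/s.
All glycerol reports to n4, so n4 = 1181.7/0.787 = 1501.6 g/s.
Total feed = 3840 g/s; overhead = 3840 − 1501.6 = 2338.4 g/s.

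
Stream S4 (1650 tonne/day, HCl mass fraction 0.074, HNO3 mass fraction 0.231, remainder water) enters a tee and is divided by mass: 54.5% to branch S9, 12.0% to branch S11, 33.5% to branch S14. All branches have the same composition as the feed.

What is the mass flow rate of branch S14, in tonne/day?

552.8 tonne/day

Branch S14 flow = 0.335×1650 = 552.75 tonne/day.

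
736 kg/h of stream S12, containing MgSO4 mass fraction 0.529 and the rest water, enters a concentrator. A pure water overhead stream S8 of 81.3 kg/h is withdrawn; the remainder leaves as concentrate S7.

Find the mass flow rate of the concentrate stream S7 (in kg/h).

Concentrate = 736 − 81.3 = 654.7 kg/h.

654.7 kg/h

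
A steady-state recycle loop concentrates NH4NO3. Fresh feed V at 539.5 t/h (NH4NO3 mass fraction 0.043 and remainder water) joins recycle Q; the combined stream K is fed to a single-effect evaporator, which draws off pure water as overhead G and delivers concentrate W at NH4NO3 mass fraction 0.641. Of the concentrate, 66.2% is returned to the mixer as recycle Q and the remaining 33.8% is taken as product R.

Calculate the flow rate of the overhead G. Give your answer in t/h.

503.3 t/h

Overall NH4NO3 balance (none leaves overhead): NH4NO3 in fresh feed = NH4NO3 in product, i.e. 539.5×0.043 = (1−0.662)·W·0.641.
W = 23.198/(0.641×0.338) = 107.07 t/h.
Recycle Q = 0.662×107.07 = 70.883 t/h.
Combined feed K = 539.5 + 70.883 = 610.38 t/h.
Overhead G = K − W = 610.38 − 107.07 = 503.31 t/h.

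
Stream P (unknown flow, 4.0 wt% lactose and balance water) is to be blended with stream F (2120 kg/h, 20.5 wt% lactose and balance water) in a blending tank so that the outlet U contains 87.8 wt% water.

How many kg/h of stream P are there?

2146 kg/h

Let P be the unknown flow. Total out = 2120 + P.
water balance: 1685.4 + 0.960·P = 0.878·(2120 + P)
(0.960 − 0.878)·P = 0.878×2120 − 1685.4 = 175.96
P = 175.96 / 0.082 = 2145.9 kg/h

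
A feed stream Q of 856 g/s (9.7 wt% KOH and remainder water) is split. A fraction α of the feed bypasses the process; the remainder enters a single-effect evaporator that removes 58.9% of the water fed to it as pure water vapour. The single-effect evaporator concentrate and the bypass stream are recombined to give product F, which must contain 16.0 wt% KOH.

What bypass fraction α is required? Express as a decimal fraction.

0.260

All 856×0.097 = 83.032 g/s of KOH reaches F, so F = 83.032/0.160 = 518.95 g/s and vapour = 337.05 g/s.
The evaporator receives (1−α)·856 of feed at 0.903 water and removes 0.589 of that water:
0.589×0.903×(1−α)×856 = 337.05
(1−α) = 337.05/455.28 = 0.7403;  α = 0.2597.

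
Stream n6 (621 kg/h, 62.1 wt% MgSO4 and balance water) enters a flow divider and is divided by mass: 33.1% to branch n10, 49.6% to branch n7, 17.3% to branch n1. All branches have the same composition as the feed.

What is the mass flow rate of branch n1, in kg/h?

Branch n1 flow = 0.173×621 = 107.43 kg/h.

107.4 kg/h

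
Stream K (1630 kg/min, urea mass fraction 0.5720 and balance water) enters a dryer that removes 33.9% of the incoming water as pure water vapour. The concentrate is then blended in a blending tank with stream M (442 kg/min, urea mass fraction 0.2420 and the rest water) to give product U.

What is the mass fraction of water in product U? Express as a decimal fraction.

0.4338

Vapour removed = 0.339×0.428×1630 = 236.5 kg/min; concentrate = 1393.5 kg/min.
water reaching the mixer = 461.14 (from concentrate) + 442×0.758 = 796.18 kg/min.
Product flow = 1393.5 + 442 = 1835.5 kg/min; water fraction = 0.4338.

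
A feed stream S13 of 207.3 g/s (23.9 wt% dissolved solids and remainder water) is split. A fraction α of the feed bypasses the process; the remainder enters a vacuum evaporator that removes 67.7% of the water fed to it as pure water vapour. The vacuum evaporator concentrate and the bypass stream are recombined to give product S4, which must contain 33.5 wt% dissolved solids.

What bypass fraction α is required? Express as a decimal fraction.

0.444

All 207.3×0.239 = 49.545 g/s of dissolved solids reaches S4, so S4 = 49.545/0.335 = 147.89 g/s and vapour = 59.405 g/s.
The evaporator receives (1−α)·207.3 of feed at 0.761 water and removes 0.677 of that water:
0.677×0.761×(1−α)×207.3 = 59.405
(1−α) = 59.405/106.8 = 0.5562;  α = 0.4438.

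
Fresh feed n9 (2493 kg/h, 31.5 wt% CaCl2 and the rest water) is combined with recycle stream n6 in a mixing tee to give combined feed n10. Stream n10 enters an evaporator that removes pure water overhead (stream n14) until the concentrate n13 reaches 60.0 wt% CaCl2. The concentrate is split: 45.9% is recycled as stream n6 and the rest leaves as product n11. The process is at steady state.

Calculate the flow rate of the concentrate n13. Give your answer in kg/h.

Overall CaCl2 balance (none leaves overhead): CaCl2 in fresh feed = CaCl2 in product, i.e. 2493×0.315 = (1−0.459)·n13·0.600.
n13 = 785.29/(0.600×0.541) = 2419.3 kg/h.

2419 kg/h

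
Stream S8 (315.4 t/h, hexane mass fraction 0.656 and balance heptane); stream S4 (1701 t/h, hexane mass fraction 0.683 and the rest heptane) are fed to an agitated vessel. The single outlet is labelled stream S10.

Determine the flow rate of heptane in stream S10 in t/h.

647.7 t/h

heptane out = heptane in = 315.4×0.344 + 1701×0.317 = 647.71 t/h.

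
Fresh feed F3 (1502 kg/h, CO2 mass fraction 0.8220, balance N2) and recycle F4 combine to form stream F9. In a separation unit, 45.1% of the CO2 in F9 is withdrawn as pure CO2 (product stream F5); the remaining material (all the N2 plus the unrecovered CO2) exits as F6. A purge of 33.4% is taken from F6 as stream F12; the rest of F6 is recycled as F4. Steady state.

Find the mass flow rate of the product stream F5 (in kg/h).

877.8 kg/h

CO2 in F9: m_A = 1502×0.822 + (1−0.334)·(1−0.451)·m_A, so m_A = 1234.6/0.6344 = 1946.3 kg/h.
Product F5 = 0.451×1946.3 = 877.77 kg/h.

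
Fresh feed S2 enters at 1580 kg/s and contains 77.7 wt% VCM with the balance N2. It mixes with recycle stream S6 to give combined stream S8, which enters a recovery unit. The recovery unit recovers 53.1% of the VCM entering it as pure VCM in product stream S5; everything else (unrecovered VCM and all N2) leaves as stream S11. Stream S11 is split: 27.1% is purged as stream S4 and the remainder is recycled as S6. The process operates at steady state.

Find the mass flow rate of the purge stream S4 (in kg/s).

N2 enters only via S2 and leaves only via the purge: 1580×0.223 = 0.271×(N2 in S11), and the recovery unit passes all N2, so N2 in S8 = N2 in S11 = 1300.1 kg/s.
VCM in S8: m_A = 1580×0.777 + (1−0.271)·(1−0.531)·m_A, so m_A = 1227.7/0.6581 = 1865.5 kg/s.
S11 = (1−0.531)×1865.5 + 1300.1 = 2175.1 kg/s.
Purge S4 = 0.271×2175.1 = 589.44 kg/s.

589.4 kg/s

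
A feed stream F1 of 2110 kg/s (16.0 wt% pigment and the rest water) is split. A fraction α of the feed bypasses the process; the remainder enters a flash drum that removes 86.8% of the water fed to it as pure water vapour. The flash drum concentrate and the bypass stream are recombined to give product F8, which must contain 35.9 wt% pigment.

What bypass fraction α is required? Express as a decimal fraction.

All 2110×0.160 = 337.6 kg/s of pigment reaches F8, so F8 = 337.6/0.359 = 940.39 kg/s and vapour = 1169.6 kg/s.
The evaporator receives (1−α)·2110 of feed at 0.840 water and removes 0.868 of that water:
0.868×0.840×(1−α)×2110 = 1169.6
(1−α) = 1169.6/1538.4 = 0.7603;  α = 0.2397.

0.240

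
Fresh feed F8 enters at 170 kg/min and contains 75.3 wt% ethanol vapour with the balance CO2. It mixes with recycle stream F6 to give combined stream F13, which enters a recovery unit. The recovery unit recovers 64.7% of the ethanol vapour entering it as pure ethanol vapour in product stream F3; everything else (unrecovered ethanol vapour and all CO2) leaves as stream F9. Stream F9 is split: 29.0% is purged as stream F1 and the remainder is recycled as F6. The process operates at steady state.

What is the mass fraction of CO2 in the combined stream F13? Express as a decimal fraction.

0.459

CO2 enters only via F8 and leaves only via the purge: 170×0.247 = 0.290×(CO2 in F9), and the recovery unit passes all CO2, so CO2 in F13 = CO2 in F9 = 144.79 kg/min.
ethanol vapour in F13: m_A = 170×0.753 + (1−0.290)·(1−0.647)·m_A, so m_A = 128.01/0.7494 = 170.82 kg/min.
F13 = 170.82 + 144.79 = 315.62 kg/min.
CO2 fraction in F13 = 144.79/315.62 = 0.459.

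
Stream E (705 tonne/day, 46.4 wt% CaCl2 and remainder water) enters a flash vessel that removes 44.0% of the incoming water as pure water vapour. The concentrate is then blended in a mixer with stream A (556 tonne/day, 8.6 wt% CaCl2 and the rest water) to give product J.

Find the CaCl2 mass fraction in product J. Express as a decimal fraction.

0.342

Vapour removed = 0.440×0.536×705 = 166.27 tonne/day; concentrate = 538.73 tonne/day.
CaCl2 reaching the mixer = 327.12 (from concentrate) + 556×0.086 = 374.94 tonne/day.
Product flow = 538.73 + 556 = 1094.7 tonne/day; CaCl2 fraction = 0.342.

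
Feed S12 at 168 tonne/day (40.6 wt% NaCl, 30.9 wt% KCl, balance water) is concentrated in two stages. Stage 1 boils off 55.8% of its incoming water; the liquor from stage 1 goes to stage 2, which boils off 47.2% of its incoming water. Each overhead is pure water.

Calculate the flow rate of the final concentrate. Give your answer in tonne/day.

water in feed = 168×0.285 = 47.88 tonne/day.
After stage 1: water left = (1−0.558)×47.88 = 21.163; stream total = 141.28 tonne/day.
After stage 2: water left = (1−0.472)×21.163 = 11.174; final concentrate = 131.29 tonne/day.

131.3 tonne/day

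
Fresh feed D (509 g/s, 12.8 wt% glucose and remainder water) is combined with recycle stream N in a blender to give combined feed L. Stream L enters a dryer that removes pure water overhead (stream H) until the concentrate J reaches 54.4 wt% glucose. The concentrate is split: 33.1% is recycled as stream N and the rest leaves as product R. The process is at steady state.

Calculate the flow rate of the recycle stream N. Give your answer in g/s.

Overall glucose balance (none leaves overhead): glucose in fresh feed = glucose in product, i.e. 509×0.128 = (1−0.331)·J·0.544.
J = 65.152/(0.544×0.669) = 179.02 g/s.
Recycle N = 0.331×179.02 = 59.256 g/s.

59.26 g/s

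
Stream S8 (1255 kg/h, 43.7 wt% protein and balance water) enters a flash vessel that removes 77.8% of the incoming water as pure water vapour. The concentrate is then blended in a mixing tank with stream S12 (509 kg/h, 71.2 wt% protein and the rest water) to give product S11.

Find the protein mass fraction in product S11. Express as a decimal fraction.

0.7501

Vapour removed = 0.778×0.563×1255 = 549.71 kg/h; concentrate = 705.29 kg/h.
protein reaching the mixer = 548.43 (from concentrate) + 509×0.712 = 910.84 kg/h.
Product flow = 705.29 + 509 = 1214.3 kg/h; protein fraction = 0.7501.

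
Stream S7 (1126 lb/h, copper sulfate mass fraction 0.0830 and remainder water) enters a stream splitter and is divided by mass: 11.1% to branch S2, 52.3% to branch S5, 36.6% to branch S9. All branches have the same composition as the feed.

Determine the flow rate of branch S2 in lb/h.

Branch S2 flow = 0.111×1126 = 124.99 lb/h.

125 lb/h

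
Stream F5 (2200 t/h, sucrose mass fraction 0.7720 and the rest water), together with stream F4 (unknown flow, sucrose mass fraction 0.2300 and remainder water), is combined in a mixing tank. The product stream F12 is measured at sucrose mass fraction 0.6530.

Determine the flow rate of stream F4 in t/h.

618.9 t/h

Let F4 be the unknown flow. Total out = 2200 + F4.
sucrose balance: 1698.4 + 0.230·F4 = 0.653·(2200 + F4)
(0.230 − 0.653)·F4 = 0.653×2200 − 1698.4 = -261.8
F4 = -261.8 / -0.423 = 618.91 t/h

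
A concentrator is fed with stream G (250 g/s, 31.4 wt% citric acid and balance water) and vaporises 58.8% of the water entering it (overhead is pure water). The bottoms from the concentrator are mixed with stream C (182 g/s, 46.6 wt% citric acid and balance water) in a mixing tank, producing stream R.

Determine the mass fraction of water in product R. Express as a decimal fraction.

Vapour removed = 0.588×0.686×250 = 100.84 g/s; concentrate = 149.16 g/s.
water reaching the mixer = 70.658 (from concentrate) + 182×0.534 = 167.85 g/s.
Product flow = 149.16 + 182 = 331.16 g/s; water fraction = 0.507.

0.507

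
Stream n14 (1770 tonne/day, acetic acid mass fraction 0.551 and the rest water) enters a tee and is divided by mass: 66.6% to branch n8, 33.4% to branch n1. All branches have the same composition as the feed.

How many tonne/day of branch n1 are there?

Branch n1 flow = 0.334×1770 = 591.18 tonne/day.

591.2 tonne/day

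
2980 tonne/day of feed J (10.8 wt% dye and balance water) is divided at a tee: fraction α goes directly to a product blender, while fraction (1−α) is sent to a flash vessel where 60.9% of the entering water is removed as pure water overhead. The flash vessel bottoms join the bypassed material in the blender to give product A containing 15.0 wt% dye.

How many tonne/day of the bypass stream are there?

1444 tonne/day

All 2980×0.108 = 321.84 tonne/day of dye reaches A, so A = 321.84/0.150 = 2145.6 tonne/day and vapour = 834.4 tonne/day.
The evaporator receives (1−α)·2980 of feed at 0.892 water and removes 0.609 of that water:
0.609×0.892×(1−α)×2980 = 834.4
(1−α) = 834.4/1618.8 = 0.5154;  α = 0.4846.
Bypass flow = 0.4846×2980 = 1444 tonne/day.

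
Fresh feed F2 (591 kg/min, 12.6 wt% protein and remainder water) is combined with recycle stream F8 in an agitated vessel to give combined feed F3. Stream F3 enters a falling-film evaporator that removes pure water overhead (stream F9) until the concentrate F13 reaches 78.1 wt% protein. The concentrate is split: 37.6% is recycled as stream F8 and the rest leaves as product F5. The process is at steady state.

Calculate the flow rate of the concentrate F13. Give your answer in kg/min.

152.8 kg/min

Overall protein balance (none leaves overhead): protein in fresh feed = protein in product, i.e. 591×0.126 = (1−0.376)·F13·0.781.
F13 = 74.466/(0.781×0.624) = 152.8 kg/min.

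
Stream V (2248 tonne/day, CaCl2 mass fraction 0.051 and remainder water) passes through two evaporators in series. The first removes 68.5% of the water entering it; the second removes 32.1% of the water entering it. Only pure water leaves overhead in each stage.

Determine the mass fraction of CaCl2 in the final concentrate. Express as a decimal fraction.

0.201

water in feed = 2248×0.949 = 2133.4 tonne/day.
After stage 1: water left = (1−0.685)×2133.4 = 672.01; stream total = 786.65 tonne/day.
After stage 2: water left = (1−0.321)×672.01 = 456.29; final concentrate = 570.94 tonne/day.
CaCl2 fraction = 114.65/570.94 = 0.201.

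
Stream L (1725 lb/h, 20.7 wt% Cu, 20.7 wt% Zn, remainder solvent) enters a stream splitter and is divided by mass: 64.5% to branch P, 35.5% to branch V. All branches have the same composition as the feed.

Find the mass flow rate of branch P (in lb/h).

Branch P flow = 0.645×1725 = 1112.6 lb/h.

1113 lb/h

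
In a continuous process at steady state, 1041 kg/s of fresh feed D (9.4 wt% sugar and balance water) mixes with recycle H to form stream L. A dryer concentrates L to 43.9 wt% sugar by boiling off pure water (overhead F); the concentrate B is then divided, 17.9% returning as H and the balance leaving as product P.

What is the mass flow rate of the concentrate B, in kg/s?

Overall sugar balance (none leaves overhead): sugar in fresh feed = sugar in product, i.e. 1041×0.094 = (1−0.179)·B·0.439.
B = 97.854/(0.439×0.821) = 271.5 kg/s.

271.5 kg/s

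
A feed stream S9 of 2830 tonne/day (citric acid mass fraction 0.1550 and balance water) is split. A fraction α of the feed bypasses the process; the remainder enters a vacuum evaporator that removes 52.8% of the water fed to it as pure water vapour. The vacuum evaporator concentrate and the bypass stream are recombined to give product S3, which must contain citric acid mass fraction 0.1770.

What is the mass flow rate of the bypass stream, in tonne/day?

All 2830×0.155 = 438.65 tonne/day of citric acid reaches S3, so S3 = 438.65/0.177 = 2478.2 tonne/day and vapour = 351.75 tonne/day.
The evaporator receives (1−α)·2830 of feed at 0.845 water and removes 0.528 of that water:
0.528×0.845×(1−α)×2830 = 351.75
(1−α) = 351.75/1262.6 = 0.2786;  α = 0.7214.
Bypass flow = 0.7214×2830 = 2041.6 tonne/day.

2042 tonne/day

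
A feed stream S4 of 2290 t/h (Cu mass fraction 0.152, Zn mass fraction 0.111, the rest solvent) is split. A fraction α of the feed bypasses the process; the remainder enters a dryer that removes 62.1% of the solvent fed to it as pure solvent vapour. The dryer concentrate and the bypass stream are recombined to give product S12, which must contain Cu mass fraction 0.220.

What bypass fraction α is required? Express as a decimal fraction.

0.325

All 2290×0.152 = 348.08 t/h of Cu reaches S12, so S12 = 348.08/0.220 = 1582.2 t/h and vapour = 707.82 t/h.
The evaporator receives (1−α)·2290 of feed at 0.737 solvent and removes 0.621 of that solvent:
0.621×0.737×(1−α)×2290 = 707.82
(1−α) = 707.82/1048.1 = 0.6753;  α = 0.3247.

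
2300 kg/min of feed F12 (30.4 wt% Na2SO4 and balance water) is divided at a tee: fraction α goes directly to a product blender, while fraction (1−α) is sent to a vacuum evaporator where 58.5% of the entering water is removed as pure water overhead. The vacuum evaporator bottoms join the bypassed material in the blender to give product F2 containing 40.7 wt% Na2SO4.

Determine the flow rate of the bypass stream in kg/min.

All 2300×0.304 = 699.2 kg/min of Na2SO4 reaches F2, so F2 = 699.2/0.407 = 1717.9 kg/min and vapour = 582.06 kg/min.
The evaporator receives (1−α)·2300 of feed at 0.696 water and removes 0.585 of that water:
0.585×0.696×(1−α)×2300 = 582.06
(1−α) = 582.06/936.47 = 0.6216;  α = 0.3784.
Bypass flow = 0.3784×2300 = 870.43 kg/min.

870.4 kg/min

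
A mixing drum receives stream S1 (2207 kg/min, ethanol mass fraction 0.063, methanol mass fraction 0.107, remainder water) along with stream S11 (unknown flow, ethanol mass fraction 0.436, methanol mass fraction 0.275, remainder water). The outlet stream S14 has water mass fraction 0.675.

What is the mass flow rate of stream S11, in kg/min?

886.2 kg/min

Let S11 be the unknown flow. Total out = 2207 + S11.
water balance: 1831.8 + 0.289·S11 = 0.675·(2207 + S11)
(0.289 − 0.675)·S11 = 0.675×2207 − 1831.8 = -342.08
S11 = -342.08 / -0.386 = 886.23 kg/min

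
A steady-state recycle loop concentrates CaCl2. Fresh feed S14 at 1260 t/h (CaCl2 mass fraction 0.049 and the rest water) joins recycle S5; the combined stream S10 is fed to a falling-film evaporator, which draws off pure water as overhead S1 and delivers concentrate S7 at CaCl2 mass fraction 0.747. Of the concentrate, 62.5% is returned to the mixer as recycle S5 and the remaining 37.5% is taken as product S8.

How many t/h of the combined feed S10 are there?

1398 t/h

Overall CaCl2 balance (none leaves overhead): CaCl2 in fresh feed = CaCl2 in product, i.e. 1260×0.049 = (1−0.625)·S7·0.747.
S7 = 61.74/(0.747×0.375) = 220.4 t/h.
Recycle S5 = 0.625×220.4 = 137.75 t/h.
Combined feed S10 = 1260 + 137.75 = 1397.8 t/h.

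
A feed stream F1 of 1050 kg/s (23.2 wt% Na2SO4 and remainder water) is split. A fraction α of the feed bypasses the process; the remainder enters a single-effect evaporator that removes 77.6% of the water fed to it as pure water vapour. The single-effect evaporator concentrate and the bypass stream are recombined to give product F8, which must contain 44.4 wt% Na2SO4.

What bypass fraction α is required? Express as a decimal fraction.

All 1050×0.232 = 243.6 kg/s of Na2SO4 reaches F8, so F8 = 243.6/0.444 = 548.65 kg/s and vapour = 501.35 kg/s.
The evaporator receives (1−α)·1050 of feed at 0.768 water and removes 0.776 of that water:
0.776×0.768×(1−α)×1050 = 501.35
(1−α) = 501.35/625.77 = 0.8012;  α = 0.1988.

0.199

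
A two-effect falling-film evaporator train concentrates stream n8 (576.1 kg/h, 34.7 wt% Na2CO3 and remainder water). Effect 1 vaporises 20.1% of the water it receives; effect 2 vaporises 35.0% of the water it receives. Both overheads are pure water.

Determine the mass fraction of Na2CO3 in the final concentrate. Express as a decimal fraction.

water in feed = 576.1×0.653 = 376.19 kg/h.
After stage 1: water left = (1−0.201)×376.19 = 300.58; stream total = 500.49 kg/h.
After stage 2: water left = (1−0.350)×300.58 = 195.38; final concentrate = 395.28 kg/h.
Na2CO3 fraction = 199.91/395.28 = 0.506.

0.506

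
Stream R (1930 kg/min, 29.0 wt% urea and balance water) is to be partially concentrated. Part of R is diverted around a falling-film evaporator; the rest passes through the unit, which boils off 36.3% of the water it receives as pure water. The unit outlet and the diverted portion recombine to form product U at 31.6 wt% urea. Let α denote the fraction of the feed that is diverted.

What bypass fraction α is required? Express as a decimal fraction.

0.681

All 1930×0.290 = 559.7 kg/min of urea reaches U, so U = 559.7/0.316 = 1771.2 kg/min and vapour = 158.8 kg/min.
The evaporator receives (1−α)·1930 of feed at 0.710 water and removes 0.363 of that water:
0.363×0.710×(1−α)×1930 = 158.8
(1−α) = 158.8/497.42 = 0.3192;  α = 0.6808.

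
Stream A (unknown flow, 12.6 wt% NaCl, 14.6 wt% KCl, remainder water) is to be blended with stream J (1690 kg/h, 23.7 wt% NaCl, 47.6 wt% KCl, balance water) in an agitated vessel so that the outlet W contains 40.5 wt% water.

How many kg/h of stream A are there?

617.4 kg/h

Let A be the unknown flow. Total out = 1690 + A.
water balance: 485.03 + 0.728·A = 0.405·(1690 + A)
(0.728 − 0.405)·A = 0.405×1690 − 485.03 = 199.42
A = 199.42 / 0.323 = 617.4 kg/h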